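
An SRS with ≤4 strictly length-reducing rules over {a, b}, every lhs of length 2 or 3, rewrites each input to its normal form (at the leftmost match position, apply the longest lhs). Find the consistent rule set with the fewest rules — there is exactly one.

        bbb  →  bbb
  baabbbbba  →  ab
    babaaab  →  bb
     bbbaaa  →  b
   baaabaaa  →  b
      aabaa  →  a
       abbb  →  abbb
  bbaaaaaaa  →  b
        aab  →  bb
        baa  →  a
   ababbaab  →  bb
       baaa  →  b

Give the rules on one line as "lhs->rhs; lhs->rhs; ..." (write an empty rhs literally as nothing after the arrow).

  | bbb
  | baabbbbba => abbbbba => abbbba => abbba => abba => aba => ab
  | babaaab => bbaaab => baaab => aab => bb
  | bbbaaa => bbaaa => baaa => aa => b

aa->b; ba->b; baa->a; bba->ba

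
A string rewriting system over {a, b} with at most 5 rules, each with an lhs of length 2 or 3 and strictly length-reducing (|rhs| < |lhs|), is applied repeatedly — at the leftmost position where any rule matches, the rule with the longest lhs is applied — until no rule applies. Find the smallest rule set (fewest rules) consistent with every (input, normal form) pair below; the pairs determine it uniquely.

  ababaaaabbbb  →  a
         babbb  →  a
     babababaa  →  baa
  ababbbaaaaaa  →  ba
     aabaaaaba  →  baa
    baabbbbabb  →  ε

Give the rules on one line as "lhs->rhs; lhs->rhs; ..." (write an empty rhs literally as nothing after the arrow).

aaa->b; ab->; abb->ba; bb->a

  | ababaaaabbbb => abaaaabbbb => aaaabbbb => babbbb => bbabb => aabb => aba => a
  | babbb => bbab => aab => a
  | babababaa => bababaa => babaa => baa
  | ababbbaaaaaa => abbbaaaaaa => babaaaaaa => baaaaaa => bbaaa => aaaa => ba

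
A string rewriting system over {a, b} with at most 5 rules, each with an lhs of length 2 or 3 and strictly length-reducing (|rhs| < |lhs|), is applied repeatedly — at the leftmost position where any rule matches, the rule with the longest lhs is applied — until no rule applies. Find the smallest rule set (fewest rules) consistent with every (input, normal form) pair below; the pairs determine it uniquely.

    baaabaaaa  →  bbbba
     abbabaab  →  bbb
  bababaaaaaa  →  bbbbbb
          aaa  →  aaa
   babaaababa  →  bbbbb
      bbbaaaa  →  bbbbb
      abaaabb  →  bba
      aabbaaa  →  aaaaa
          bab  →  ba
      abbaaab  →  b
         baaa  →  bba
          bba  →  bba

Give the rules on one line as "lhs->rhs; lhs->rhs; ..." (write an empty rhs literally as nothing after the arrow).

  | baaabaaaa => bbabaaaa => bbaaaaa => bbbaaa => bbbba
  | abbabaab => aabaab => abaab => baab => bbb
  | bababaaaaaa => baabaaaaaa => bbbaaaaaa => bbbbaaaa => bbbbbaa => bbbbbb
  | aaa

ab->b; abb->a; baa->bb; bab->ba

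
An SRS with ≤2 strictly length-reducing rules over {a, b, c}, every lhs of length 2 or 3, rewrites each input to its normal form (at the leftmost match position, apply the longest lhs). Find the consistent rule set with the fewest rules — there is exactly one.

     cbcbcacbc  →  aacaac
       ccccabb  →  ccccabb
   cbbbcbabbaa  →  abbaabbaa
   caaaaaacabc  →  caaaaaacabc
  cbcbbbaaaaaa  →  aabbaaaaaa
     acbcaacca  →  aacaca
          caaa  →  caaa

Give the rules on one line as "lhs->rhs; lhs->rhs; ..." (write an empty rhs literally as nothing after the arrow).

  | cbcbcacbc => acbcacbc => aacacbc => aacaac
  | ccccabb
  | cbbbcbabbaa => abbcbabbaa => abbaabbaa
  | caaaaaacabc

acc->c; cb->a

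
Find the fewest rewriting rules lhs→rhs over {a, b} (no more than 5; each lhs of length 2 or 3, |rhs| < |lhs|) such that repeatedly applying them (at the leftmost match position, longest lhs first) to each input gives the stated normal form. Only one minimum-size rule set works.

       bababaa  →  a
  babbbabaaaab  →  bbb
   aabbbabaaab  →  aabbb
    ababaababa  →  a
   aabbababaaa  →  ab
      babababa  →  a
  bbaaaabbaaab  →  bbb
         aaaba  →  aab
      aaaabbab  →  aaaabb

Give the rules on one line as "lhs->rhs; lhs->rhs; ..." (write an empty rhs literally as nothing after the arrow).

aba->b; ba->a; baa->ba; bab->b

  | bababaa => babaa => baa => ba => a
  | babbbabaaaab => bbbabaaaab => bbbaaaab => bbbaaab => bbbaab => bbbab => bbb
  | aabbbabaaab => aabbbaaab => aabbbaab => aabbbab => aabbb
  | ababaababa => bbaababa => bbababa => bbaba => bba => ba => a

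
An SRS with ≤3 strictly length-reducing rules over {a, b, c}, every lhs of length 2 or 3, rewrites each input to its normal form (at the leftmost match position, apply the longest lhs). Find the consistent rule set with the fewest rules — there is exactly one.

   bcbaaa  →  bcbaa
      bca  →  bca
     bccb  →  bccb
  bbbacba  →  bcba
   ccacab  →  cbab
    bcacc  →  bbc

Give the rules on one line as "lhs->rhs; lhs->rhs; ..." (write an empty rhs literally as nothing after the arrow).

aaa->aa; bba->; cac->b

  | bcbaaa => bcbaa
  | bca
  | bccb
  | bbbacba => bcba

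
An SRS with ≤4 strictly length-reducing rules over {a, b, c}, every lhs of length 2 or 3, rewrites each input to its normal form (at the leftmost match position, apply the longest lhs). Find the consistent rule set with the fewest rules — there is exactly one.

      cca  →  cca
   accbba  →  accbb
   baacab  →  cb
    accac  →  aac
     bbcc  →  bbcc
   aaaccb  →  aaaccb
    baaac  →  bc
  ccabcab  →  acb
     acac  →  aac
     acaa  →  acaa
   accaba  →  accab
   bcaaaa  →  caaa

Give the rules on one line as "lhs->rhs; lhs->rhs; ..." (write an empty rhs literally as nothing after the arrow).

  | cca
  | accbba => accbb
  | baacab => bacab => bcab => cb
  | accac => acac => aac

ba->b; bca->c; cac->ac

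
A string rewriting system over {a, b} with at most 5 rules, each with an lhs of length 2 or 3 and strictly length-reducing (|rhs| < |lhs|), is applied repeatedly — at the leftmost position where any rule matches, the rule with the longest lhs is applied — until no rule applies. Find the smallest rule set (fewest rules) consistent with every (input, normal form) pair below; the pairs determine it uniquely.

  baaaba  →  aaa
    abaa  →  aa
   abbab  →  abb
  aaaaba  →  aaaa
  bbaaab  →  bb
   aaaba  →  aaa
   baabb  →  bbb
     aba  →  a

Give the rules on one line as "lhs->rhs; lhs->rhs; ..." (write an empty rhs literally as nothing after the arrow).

aba->a; baa->b; bab->aa; bba->b

  | baaaba => baba => aaa
  | abaa => aa
  | abbab => abb
  | aaaaba => aaaa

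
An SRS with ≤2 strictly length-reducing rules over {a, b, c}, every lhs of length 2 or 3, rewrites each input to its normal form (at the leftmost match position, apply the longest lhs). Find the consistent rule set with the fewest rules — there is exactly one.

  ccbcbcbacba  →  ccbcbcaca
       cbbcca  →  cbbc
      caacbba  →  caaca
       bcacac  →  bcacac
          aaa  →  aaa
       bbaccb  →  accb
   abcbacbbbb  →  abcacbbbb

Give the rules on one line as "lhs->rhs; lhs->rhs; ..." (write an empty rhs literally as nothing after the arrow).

  | ccbcbcbacba => ccbcbcacba => ccbcbcaca
  | cbbcca => cbbc
  | caacbba => caacba => caaca
  | bcacac

ba->a; cca->c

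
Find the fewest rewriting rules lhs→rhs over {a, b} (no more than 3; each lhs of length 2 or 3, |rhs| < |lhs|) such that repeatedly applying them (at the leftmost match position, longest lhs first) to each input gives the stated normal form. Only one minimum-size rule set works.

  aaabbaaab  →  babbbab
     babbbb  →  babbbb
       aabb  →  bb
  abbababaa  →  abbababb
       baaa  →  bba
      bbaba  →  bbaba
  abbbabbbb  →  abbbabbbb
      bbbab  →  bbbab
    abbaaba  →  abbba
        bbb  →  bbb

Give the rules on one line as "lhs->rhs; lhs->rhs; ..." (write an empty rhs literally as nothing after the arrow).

aa->b; aab->b

  | aaabbaaab => babbaaab => babbbab
  | babbbb
  | aabb => bb
  | abbababaa => abbababb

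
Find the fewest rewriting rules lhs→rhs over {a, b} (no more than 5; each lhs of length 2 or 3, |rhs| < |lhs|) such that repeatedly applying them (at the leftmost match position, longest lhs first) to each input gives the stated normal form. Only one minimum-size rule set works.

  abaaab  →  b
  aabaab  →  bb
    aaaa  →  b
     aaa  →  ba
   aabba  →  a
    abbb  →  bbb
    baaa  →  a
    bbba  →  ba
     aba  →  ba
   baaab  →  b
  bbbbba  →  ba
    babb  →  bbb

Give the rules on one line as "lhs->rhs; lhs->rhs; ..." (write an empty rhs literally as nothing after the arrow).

aa->; aaa->ba; ab->b; bba->a

  | abaaab => baaab => bbab => ab => b
  | aabaab => baab => bb
  | aaaa => baa => b
  | aaa => ba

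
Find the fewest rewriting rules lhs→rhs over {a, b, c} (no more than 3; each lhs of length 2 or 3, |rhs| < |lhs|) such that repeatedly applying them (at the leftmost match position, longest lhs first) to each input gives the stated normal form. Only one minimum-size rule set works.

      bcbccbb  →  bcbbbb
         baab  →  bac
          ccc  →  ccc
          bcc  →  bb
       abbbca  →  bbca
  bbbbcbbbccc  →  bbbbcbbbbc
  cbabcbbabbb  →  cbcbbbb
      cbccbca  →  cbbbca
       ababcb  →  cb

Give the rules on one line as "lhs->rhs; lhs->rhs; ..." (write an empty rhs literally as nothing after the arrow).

aab->ac; ab->; bcc->bb

  | bcbccbb => bcbbbb
  | baab => bac
  | ccc
  | bcc => bb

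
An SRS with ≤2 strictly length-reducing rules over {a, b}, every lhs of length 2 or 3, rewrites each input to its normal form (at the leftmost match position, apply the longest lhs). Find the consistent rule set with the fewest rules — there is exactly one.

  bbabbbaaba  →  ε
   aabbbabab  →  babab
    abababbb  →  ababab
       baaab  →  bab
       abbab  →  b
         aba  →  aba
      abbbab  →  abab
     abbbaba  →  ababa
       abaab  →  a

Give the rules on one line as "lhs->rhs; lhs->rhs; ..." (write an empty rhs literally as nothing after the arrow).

  | bbabbbaaba => abbbaaba => abaaba => abba => aa => ε
  | aabbbabab => bbbabab => babab
  | abababbb => ababab
  | baaab => bab

aa->; bb->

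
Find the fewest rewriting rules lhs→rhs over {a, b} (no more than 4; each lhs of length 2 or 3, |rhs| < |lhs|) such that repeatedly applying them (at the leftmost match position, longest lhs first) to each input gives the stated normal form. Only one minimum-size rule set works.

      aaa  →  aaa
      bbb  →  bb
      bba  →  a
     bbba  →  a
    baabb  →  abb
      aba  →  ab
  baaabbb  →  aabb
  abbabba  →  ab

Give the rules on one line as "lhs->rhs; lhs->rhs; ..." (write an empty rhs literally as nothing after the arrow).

aba->ab; ba->a; baa->a; bbb->bb

  | aaa
  | bbb => bb
  | bba => ba => a
  | bbba => bba => ba => a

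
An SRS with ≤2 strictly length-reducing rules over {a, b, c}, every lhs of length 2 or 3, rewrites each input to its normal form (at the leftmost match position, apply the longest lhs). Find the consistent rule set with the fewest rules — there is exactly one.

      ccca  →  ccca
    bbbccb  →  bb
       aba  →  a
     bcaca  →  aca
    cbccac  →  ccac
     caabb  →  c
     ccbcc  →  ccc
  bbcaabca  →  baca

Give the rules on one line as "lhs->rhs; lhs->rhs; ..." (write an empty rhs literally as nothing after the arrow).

ab->; bc->

  | ccca
  | bbbccb => bbcb => bb
  | aba => a
  | bcaca => aca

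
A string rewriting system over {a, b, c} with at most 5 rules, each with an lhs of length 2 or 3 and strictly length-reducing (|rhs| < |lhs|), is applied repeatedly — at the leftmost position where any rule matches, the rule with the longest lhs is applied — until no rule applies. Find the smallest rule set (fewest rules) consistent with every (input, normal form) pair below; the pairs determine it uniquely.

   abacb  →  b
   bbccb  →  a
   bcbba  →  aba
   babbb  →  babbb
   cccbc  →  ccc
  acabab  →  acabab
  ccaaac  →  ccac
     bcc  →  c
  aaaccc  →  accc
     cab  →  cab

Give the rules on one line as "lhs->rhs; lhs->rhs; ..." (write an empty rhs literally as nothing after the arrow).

  | abacb => aab => b
  | bbccb => bcb => a
  | bcbba => aba
  | babbb

aa->; bac->a; bc->; bcb->a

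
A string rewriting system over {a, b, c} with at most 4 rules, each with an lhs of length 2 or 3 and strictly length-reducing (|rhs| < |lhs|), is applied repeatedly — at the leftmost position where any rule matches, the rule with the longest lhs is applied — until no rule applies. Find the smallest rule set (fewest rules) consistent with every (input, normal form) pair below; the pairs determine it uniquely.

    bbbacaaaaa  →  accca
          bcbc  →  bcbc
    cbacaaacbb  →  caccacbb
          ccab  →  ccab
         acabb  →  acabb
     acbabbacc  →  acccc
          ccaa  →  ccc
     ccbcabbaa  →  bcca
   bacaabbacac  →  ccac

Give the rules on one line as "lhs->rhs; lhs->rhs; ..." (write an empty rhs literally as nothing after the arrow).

  | bbbacaaaaa => bbacaaaaa => bacaaaaa => acaaaaa => accaaa => accca
  | bcbc
  | cbacaaacbb => cacaaacbb => caccacbb
  | ccab

aa->c; ba->a; ccb->b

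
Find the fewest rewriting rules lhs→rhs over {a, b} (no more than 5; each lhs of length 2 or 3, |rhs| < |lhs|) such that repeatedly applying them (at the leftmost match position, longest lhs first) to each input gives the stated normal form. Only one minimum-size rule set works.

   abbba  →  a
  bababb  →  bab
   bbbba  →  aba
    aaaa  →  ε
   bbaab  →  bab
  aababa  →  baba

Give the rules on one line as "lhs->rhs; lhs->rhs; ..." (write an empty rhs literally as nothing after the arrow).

aa->; bb->a; bba->b; bbb->a

  | abbba => aaa => a
  | bababb => babaa => bab
  | bbbba => aba
  | aaaa => aa => ε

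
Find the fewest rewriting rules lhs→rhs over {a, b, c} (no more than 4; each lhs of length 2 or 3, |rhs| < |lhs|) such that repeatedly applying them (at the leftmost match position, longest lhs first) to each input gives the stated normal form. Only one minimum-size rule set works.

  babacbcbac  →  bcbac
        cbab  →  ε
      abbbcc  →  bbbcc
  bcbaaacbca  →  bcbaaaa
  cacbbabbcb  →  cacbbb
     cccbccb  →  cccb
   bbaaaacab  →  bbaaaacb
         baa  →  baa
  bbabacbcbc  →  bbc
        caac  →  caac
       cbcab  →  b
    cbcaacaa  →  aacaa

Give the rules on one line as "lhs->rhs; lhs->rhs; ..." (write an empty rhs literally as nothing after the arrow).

  | babacbcbac => bcacbcbac => bcabac => bcbac
  | cbab => cbc => ε
  | abbbcc => bbbcc
  | bcbaaacbca => bcbaaaa

ab->b; abc->; bab->bc; cbc->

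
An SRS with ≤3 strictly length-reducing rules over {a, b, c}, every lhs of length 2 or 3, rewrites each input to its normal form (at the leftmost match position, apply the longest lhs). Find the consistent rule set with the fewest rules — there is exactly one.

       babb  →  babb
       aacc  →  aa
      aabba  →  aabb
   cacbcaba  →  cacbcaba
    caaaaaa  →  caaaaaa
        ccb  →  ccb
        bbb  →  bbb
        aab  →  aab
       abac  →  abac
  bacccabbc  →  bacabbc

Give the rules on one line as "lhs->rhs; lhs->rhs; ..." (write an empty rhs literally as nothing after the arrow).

  | babb
  | aacc => aa
  | aabba => aabb
  | cacbcaba

acc->a; bba->bb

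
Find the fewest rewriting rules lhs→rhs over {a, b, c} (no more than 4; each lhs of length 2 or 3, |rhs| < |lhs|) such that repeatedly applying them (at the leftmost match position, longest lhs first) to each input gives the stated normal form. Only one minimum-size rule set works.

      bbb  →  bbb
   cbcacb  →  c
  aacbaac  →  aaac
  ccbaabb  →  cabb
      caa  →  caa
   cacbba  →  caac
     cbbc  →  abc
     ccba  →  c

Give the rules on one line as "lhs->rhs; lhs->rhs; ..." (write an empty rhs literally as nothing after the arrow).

aca->b; ba->c; cb->a; cba->

  | bbb
  | cbcacb => acacb => bcb => ba => c
  | aacbaac => aaac
  | ccbaabb => cabb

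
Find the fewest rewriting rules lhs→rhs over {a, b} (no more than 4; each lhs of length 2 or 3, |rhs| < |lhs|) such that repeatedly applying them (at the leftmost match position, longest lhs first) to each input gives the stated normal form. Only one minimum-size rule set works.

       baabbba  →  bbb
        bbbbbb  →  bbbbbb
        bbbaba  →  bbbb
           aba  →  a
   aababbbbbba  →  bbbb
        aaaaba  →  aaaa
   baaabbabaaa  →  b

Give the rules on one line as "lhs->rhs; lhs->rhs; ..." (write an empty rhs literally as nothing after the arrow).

ab->; ba->b; baa->

  | baabbba => bbba => bbb
  | bbbbbb
  | bbbaba => bbbba => bbbb
  | aba => a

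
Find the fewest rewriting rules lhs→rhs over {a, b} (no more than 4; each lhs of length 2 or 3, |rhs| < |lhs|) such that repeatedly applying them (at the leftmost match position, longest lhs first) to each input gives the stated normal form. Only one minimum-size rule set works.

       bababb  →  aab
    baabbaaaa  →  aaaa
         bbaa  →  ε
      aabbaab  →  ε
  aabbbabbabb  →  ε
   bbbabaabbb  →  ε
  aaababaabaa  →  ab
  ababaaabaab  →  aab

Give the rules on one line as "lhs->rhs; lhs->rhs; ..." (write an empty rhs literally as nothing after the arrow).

aba->ab; abb->ba; ba->; bab->aa

  | bababb => aaabb => aaba => aab
  | baabbaaaa => abbaaaa => baaaaa => aaaa
  | bbaa => ba => ε
  | aabbaab => abaaab => abaab => abab => abb => ba => ε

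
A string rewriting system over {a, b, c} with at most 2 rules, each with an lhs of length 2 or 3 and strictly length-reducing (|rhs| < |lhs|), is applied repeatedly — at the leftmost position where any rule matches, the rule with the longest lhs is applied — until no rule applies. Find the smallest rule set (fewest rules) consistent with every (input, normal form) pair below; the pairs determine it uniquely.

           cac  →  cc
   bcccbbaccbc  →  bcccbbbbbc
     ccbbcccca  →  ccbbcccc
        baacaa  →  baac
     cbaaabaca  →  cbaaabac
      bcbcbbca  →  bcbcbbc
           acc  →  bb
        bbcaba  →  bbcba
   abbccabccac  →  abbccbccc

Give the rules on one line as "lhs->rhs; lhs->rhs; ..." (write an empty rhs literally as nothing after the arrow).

  | cac => cc
  | bcccbbaccbc => bcccbbbbbc
  | ccbbcccca => ccbbcccc
  | baacaa => baaca => baac

acc->bb; ca->c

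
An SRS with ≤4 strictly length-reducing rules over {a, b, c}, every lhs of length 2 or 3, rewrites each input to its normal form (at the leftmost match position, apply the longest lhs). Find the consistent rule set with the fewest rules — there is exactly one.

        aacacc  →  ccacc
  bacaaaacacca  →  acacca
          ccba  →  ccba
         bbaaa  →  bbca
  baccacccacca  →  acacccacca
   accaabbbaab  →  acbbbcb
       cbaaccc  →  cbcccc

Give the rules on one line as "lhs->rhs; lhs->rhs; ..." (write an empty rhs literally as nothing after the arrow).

  | aacacc => ccacc
  | bacaaaacacca => aaaaacacca => caaacacca => acacca
  | ccba
  | bbaaa => bbca

aa->c; bac->a; caa->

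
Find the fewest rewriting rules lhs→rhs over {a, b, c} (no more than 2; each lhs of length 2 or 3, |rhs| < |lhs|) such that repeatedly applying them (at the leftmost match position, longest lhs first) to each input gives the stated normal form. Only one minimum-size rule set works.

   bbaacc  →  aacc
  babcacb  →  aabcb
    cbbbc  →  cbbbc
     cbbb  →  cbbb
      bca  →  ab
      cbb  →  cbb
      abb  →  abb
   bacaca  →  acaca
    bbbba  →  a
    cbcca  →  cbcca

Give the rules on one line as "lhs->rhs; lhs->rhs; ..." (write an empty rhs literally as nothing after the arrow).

  | bbaacc => baacc => aacc
  | babcacb => abcacb => aabcb
  | cbbbc
  | cbbb

ba->a; bca->ab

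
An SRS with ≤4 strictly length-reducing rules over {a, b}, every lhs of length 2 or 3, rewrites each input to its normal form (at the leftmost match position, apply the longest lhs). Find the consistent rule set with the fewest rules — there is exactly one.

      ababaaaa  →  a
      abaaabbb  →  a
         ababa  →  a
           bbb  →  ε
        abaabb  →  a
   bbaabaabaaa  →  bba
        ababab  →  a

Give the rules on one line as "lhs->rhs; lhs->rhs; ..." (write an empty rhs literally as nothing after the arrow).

  | ababaaaa => aabaaaa => abaaaa => aaaaa => aaaa => aaa => aa => a
  | abaaabbb => aaaabbb => aaabbb => aabbb => abbb => abb => ab => a
  | ababa => aaba => aba => aa => a
  | bbb => ε

aa->a; ab->a; bbb->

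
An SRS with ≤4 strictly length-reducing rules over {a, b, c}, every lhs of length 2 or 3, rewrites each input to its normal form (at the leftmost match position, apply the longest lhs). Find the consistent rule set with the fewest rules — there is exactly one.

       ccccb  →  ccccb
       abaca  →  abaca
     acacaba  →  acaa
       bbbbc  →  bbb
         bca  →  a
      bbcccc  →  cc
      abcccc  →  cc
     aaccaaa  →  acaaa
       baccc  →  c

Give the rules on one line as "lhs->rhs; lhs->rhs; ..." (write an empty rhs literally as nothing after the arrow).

  | ccccb
  | abaca
  | acacaba => acaa
  | bbbbc => bbb

acc->c; bc->; cab->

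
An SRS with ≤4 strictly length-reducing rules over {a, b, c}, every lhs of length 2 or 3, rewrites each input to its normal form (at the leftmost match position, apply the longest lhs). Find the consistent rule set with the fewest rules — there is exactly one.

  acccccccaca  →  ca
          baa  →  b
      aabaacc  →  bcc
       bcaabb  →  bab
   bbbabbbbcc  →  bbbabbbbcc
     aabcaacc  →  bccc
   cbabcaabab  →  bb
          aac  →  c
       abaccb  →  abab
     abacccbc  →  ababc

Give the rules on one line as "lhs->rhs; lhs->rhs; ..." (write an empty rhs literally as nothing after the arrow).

  | acccccccaca => accccccaca => acccccaca => accccaca => acccaca => accaca => acaca => aaca => ca
  | baa => b
  | aabaacc => baacc => bcc
  | bcaabb => bcbb => bab

aa->; ac->a; cb->a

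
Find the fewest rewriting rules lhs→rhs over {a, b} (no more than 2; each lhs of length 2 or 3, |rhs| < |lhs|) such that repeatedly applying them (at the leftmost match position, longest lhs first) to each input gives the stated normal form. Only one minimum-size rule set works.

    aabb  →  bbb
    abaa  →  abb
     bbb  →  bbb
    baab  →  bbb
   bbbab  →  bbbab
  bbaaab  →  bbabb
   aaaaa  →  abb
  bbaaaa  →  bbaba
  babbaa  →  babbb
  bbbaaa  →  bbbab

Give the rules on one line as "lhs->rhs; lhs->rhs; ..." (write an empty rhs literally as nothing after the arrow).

  | aabb => bbb
  | abaa => abb
  | bbb
  | baab => bbb

aa->b; aaa->ab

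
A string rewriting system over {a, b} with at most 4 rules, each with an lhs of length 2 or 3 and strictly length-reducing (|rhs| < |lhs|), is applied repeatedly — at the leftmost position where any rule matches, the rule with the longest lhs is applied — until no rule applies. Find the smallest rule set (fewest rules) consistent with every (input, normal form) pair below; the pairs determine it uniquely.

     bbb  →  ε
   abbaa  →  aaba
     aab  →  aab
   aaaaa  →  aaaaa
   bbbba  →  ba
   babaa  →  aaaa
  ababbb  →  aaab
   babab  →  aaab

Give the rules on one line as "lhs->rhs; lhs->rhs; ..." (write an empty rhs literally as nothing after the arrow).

bab->aa; bb->b; bba->ab; bbb->

  | bbb => ε
  | abbaa => aaba
  | aab
  | aaaaa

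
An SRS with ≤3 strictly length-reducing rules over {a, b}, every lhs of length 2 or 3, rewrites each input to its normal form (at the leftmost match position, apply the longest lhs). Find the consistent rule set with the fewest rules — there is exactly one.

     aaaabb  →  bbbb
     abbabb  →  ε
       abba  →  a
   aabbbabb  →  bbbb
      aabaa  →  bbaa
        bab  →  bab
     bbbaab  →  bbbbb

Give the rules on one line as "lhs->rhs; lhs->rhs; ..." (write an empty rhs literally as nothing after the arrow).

aab->bb; abb->

  | aaaabb => aabbb => bbbb
  | abbabb => abb => ε
  | abba => a
  | aabbbabb => bbbbabb => bbbb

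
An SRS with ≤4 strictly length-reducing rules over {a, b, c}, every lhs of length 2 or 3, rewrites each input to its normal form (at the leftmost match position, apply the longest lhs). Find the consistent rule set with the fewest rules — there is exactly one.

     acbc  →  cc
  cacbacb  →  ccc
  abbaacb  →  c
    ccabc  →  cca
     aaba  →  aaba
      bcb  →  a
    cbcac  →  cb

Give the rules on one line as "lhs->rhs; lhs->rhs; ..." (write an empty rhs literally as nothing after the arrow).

ac->b; bb->c; bc->; bcb->a

  | acbc => bbc => cc
  | cacbacb => cbbacb => ccacb => ccbb => ccc
  | abbaacb => acaacb => baacb => babb => bac => bb => c
  | ccabc => cca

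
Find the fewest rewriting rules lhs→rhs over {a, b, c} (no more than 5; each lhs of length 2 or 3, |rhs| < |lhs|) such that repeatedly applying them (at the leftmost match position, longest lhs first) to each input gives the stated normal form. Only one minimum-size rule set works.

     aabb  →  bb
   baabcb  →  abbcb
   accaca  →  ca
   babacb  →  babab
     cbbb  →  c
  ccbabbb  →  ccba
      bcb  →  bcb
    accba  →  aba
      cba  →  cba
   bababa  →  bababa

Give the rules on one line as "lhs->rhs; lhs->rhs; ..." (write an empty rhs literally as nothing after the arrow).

aa->; ac->a; baa->ab; bbb->

  | aabb => bb
  | baabcb => abbcb
  | accaca => acaca => aaca => ca
  | babacb => babab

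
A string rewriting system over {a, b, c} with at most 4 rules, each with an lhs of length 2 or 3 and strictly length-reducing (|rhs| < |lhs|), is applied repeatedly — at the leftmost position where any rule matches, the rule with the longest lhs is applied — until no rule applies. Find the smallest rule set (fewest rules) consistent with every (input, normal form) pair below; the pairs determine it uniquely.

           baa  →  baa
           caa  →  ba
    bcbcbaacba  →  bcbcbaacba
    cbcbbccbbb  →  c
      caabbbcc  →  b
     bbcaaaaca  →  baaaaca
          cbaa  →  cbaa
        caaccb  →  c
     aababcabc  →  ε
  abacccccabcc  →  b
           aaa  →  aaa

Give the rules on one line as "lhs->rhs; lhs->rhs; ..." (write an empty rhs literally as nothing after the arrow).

  | baa
  | caa => ba
  | bcbcbaacba
  | cbcbbccbbb => cbccccbbb => cbbccbbb => ccccbbb => bccbbb => bbbbb => cbbb => ccb => bb => c

ab->; bb->c; caa->ba; cc->b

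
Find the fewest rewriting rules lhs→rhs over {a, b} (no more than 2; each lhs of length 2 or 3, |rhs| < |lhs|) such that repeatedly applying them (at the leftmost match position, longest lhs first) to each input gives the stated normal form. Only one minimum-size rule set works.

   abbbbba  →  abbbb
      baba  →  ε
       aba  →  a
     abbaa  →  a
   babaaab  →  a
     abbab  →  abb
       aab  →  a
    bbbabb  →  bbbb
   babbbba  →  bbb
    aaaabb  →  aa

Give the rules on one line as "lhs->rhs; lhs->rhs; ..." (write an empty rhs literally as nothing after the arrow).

aab->a; ba->

  | abbbbba => abbbb
  | baba => ba => ε
  | aba => a
  | abbaa => aba => a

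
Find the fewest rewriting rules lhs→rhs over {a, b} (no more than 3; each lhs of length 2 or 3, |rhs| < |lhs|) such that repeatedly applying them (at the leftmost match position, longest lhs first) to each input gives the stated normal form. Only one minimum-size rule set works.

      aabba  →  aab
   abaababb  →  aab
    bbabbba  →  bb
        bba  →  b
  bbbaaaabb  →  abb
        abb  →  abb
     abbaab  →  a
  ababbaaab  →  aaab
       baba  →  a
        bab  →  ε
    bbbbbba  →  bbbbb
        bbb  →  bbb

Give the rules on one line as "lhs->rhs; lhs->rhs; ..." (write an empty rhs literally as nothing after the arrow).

ba->; bab->

  | aabba => aab
  | abaababb => aababb => aab
  | bbabbba => bbba => bb
  | bba => b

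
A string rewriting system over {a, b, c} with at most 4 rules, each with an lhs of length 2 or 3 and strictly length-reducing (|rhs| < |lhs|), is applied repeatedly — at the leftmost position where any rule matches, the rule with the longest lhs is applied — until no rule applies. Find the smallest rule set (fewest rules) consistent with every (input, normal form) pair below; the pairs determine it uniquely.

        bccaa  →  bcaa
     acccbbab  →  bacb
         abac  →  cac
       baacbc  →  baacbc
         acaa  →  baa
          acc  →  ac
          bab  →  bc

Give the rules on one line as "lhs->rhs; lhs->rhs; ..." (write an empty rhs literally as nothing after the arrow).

ab->c; aca->ba; bba->ac; cc->c

  | bccaa => bcaa
  | acccbbab => accbbab => acbbab => acacb => bacb
  | abac => cac
  | baacbc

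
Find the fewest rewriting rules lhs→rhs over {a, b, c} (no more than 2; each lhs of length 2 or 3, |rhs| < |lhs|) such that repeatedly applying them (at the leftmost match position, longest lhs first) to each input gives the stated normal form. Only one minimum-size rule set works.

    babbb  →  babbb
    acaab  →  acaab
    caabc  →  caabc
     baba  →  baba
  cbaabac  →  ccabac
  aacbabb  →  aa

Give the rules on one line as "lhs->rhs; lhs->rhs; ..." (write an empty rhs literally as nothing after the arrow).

  | babbb
  | acaab
  | caabc
  | baba

cb->; cba->cc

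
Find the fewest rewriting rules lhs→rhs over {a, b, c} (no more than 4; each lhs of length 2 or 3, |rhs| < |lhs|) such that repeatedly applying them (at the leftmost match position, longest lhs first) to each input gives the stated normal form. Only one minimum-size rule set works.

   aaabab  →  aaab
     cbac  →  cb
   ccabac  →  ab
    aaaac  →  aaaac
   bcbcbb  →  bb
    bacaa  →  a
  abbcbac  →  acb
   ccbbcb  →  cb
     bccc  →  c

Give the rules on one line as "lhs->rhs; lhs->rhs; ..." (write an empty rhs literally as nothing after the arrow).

  | aaabab => aaab
  | cbac => cb
  | ccabac => abac => ab
  | aaaac

ba->; bac->b; bc->c; cc->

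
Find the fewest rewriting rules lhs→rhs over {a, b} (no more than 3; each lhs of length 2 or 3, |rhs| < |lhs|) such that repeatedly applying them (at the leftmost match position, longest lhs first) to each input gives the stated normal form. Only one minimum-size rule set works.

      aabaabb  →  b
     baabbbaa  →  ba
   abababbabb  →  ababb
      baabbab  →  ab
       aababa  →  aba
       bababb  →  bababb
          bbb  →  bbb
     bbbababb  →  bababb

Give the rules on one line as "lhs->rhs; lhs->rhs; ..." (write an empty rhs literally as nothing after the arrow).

aa->a; aab->; bba->a

  | aabaabb => aabb => b
  | baabbbaa => bbbaa => baa => ba
  | abababbabb => ababaabb => ababb
  | baabbab => bbab => ab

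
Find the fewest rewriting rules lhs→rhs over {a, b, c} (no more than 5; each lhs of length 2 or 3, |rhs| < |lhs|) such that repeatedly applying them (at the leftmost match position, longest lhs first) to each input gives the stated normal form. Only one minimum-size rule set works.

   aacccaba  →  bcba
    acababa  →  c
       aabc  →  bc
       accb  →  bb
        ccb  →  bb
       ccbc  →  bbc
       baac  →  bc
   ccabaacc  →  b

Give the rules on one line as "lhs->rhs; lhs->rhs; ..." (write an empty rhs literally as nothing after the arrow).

ab->b; ac->c; bba->; cc->b

  | aacccaba => acccaba => cccaba => bcaba => bcba
  | acababa => cababa => cbaba => cbba => c
  | aabc => abc => bc
  | accb => ccb => bb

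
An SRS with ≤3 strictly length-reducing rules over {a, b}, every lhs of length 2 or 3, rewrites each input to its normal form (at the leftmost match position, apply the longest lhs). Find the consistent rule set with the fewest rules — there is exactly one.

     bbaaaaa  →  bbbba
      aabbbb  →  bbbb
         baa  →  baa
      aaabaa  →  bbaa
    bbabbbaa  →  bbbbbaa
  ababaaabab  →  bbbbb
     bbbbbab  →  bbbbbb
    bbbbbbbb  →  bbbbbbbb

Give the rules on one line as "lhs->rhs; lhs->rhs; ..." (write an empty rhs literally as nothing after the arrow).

  | bbaaaaa => bbbaaa => bbbba
  | aabbbb => abbbb => bbbb
  | baa
  | aaabaa => babaa => bbaa

aaa->ba; ab->b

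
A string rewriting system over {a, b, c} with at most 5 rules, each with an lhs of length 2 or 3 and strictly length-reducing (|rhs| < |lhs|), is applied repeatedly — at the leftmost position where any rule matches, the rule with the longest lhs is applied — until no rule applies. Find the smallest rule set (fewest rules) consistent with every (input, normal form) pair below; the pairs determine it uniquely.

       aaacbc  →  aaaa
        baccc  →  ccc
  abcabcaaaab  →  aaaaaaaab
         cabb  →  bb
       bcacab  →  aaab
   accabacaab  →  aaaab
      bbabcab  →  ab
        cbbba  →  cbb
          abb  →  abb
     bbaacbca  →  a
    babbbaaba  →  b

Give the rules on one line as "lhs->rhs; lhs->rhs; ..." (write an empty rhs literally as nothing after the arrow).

ac->a; ba->; bc->a; ca->

  | aaacbc => aaabc => aaaa
  | baccc => ccc
  | abcabcaaaab => aaabcaaaab => aaaaaaaab
  | cabb => bb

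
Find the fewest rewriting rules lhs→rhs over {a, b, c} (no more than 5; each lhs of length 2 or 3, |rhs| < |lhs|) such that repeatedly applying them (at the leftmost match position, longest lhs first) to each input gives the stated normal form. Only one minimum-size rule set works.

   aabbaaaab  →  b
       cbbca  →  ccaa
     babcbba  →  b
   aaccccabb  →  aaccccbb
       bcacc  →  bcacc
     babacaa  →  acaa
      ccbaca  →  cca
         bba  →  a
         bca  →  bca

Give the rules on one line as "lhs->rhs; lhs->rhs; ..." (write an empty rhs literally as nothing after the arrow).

ab->b; ba->a; bbc->ca; cba->

  | aabbaaaab => abbaaaab => bbaaaab => baaaab => aaaab => aaab => aab => ab => b
  | cbbca => ccaa
  | babcbba => abcbba => bcbba => bcba => b
  | aaccccabb => aaccccbb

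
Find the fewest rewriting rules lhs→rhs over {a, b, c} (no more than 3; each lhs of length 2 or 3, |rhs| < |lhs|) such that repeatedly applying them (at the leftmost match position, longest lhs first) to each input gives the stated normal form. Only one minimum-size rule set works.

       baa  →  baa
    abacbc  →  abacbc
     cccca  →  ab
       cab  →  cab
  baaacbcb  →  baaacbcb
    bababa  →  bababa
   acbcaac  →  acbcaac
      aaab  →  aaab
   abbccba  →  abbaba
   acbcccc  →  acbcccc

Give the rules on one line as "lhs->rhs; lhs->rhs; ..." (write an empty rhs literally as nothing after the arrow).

  | baa
  | abacbc
  | cccca => ccb => ab
  | cab

cca->b; ccb->ab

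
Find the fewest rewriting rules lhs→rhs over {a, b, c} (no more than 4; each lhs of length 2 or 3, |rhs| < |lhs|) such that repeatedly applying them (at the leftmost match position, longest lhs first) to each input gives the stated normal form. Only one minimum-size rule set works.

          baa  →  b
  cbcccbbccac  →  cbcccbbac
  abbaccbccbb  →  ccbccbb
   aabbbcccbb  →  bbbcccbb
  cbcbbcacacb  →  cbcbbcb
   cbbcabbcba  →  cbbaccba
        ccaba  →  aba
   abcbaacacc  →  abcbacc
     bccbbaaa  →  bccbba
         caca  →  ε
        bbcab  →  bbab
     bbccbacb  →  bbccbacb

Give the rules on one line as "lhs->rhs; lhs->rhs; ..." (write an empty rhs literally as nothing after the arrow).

  | baa => b
  | cbcccbbccac => cbcccbbcac => cbcccbbac
  | abbaccbccbb => acaccbccbb => aaccbccbb => ccbccbb
  | aabbbcccbb => bbbcccbb

aa->; abb->ac; ca->a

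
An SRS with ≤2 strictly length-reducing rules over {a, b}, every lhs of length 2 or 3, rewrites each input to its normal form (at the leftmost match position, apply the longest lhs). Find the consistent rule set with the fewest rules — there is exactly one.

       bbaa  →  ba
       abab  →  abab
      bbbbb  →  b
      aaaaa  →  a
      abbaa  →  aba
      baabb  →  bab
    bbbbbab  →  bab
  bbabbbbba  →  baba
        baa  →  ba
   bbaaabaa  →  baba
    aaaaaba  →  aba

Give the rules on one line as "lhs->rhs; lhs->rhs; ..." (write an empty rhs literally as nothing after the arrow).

aa->a; bb->b

  | bbaa => baa => ba
  | abab
  | bbbbb => bbbb => bbb => bb => b
  | aaaaa => aaaa => aaa => aa => a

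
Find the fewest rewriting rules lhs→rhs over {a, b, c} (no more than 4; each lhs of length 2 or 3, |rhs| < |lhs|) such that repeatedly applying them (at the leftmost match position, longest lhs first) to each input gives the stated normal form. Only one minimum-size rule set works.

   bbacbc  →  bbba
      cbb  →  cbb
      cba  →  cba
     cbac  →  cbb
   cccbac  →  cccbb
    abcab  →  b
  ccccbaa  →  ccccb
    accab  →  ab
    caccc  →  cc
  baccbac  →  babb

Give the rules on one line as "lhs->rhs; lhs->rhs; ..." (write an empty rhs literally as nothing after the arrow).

aa->; ac->b; bbc->ba; bc->

  | bbacbc => bbbbc => bbba
  | cbb
  | cba
  | cbac => cbb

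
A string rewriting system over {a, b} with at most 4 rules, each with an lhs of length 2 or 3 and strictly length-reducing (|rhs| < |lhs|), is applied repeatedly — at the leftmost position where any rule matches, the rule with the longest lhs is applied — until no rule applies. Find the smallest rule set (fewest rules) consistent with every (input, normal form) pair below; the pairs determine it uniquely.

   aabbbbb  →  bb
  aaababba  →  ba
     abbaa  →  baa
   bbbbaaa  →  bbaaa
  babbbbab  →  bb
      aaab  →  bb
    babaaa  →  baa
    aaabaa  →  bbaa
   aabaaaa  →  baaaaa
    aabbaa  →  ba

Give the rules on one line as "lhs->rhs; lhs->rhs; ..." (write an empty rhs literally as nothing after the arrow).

  | aabbbbb => babbbb => bbbb => bb
  | aaababba => abaabba => bbabba => bbba => ba
  | abbaa => baa
  | bbbbaaa => bbaaa

aab->ba; ab->; aba->bb; bbb->b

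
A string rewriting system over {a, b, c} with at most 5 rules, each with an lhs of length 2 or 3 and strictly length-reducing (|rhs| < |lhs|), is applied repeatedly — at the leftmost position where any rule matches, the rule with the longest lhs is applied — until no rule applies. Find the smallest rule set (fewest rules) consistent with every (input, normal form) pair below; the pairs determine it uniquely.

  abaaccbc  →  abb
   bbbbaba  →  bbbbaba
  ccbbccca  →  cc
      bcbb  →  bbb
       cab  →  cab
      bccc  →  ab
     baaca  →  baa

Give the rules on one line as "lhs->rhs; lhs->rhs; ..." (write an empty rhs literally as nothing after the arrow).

ac->; bc->b; bcc->ab; cba->c

  | abaaccbc => abacbc => abbc => abb
  | bbbbaba
  | ccbbccca => ccbabca => ccbca => ccba => cc
  | bcbb => bbb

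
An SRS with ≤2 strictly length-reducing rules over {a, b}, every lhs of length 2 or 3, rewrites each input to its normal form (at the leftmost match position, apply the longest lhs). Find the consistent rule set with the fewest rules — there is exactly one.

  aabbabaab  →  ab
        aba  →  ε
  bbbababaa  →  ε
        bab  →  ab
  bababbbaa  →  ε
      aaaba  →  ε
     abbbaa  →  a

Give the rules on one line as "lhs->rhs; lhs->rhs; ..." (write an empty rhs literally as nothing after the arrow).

aa->; ba->a

  | aabbabaab => bbabaab => babaab => abaab => aaab => ab
  | aba => aa => ε
  | bbbababaa => bbababaa => bababaa => ababaa => aabaa => baa => aa => ε
  | bab => ab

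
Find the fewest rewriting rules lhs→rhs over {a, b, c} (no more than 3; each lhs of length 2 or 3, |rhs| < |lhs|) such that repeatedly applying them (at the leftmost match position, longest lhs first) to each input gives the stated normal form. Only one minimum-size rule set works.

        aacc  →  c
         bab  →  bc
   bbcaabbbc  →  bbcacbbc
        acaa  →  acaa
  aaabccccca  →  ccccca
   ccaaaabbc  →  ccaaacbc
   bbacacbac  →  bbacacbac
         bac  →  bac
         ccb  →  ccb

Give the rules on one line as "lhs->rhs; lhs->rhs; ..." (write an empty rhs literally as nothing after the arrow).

  | aacc => ab => c
  | bab => bc
  | bbcaabbbc => bbcacbbc
  | acaa

ab->c; acc->b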